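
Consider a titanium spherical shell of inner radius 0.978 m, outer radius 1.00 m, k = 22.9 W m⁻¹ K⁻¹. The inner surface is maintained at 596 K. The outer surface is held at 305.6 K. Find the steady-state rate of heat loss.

Q = 3710 kW

Q = 4πk·ΔT/(1/r₁ − 1/r₂) = 4π × 22.9 × 290.4 / (1/0.978 − 1/1.00) = 3.71×10^6 W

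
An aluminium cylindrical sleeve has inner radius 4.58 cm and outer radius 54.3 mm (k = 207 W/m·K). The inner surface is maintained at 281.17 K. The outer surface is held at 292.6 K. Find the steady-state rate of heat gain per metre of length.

Q' = 87.3 kW/m

Q' = 2πk·ΔT/ln(r₂/r₁) = 2π × 207 × 11.43 / ln(0.0543/0.0458) = 87300 W/m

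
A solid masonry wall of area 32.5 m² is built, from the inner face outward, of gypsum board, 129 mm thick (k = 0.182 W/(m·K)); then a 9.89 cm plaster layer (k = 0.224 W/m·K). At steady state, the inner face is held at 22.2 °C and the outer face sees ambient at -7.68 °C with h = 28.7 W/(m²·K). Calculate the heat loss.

Treat each layer as a resistance in series:
  R_gypsum board = L/(kA) = 0.129/(0.182·32.5) = 0.02181 K/W
  R_plaster = L/(kA) = 0.0989/(0.224·32.5) = 0.01359 K/W
  R_conv,out = 1/(hA) = 1/(28.7·32.5) = 0.001072 K/W
ΣR = 0.02181 + 0.01359 + 0.001072 = 0.03647 K/W
Q = ΔT/ΣR = (22.2 °C − -7.68 °C)/0.03647 = 819 W

Q = 819 W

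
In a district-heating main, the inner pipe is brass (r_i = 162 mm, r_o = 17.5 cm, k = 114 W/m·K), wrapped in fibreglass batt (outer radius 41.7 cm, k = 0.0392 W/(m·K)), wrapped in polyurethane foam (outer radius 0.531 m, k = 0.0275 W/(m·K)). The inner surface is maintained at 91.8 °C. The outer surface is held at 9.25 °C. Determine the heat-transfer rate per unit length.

Q' = 16.8 W/m

Resistance network (inner→outer):
  R'_brass = ln(0.175/0.162)/(2πk) = 0.07719/(2π·114) = 1.078×10^-4 m·K/W
  R'_fibreglass batt = ln(0.417/0.175)/(2πk) = 0.8683/(2π·0.0392) = 3.525 m·K/W
  R'_polyurethane foam = ln(0.531/0.417)/(2πk) = 0.2417/(2π·0.0275) = 1.399 m·K/W
ΣR = 1.078×10^-4 + 3.525 + 1.399 = 4.924 m·K/W
Q' = ΔT/ΣR = (91.8 °C − 9.25 °C)/4.924 = 16.8 W/m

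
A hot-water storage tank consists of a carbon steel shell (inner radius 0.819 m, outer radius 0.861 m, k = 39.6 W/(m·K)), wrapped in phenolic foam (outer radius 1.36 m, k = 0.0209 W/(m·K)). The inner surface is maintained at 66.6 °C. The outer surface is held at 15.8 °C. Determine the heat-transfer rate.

Q = 31.3 W

Treat each layer as a resistance in series:
  R_carbon steel = (1/0.819 − 1/0.861)/(4πk) = 0.05956/(4π·39.6) = 1.197×10^-4 K/W
  R_phenolic foam = (1/0.861 − 1/1.36)/(4πk) = 0.4261/(4π·0.0209) = 1.623 K/W
ΣR = 1.197×10^-4 + 1.623 = 1.623 K/W
Q = ΔT/ΣR = (66.6 °C − 15.8 °C)/1.623 = 31.3 W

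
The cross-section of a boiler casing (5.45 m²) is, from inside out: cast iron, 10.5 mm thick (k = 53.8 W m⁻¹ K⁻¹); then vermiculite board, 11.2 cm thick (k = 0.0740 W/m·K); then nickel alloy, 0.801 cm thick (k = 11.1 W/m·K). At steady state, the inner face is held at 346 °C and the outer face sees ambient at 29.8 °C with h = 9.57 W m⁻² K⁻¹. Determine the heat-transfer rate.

Series thermal resistances, inner to outer:
  R_cast iron = L/(kA) = 0.0105/(53.8·5.45) = 3.581×10^-5 K/W
  R_vermiculite board = L/(kA) = 0.112/(0.0740·5.45) = 0.2777 K/W
  R_nickel alloy = L/(kA) = 0.00801/(11.1·5.45) = 1.324×10^-4 K/W
  R_conv,out = 1/(hA) = 1/(9.57·5.45) = 0.01917 K/W
ΣR = 3.581×10^-5 + 0.2777 + 1.324×10^-4 + 0.01917 = 0.2970 K/W
Q = ΔT/ΣR = (346 °C − 29.8 °C)/0.2970 = 1060 W

Q = 1060 W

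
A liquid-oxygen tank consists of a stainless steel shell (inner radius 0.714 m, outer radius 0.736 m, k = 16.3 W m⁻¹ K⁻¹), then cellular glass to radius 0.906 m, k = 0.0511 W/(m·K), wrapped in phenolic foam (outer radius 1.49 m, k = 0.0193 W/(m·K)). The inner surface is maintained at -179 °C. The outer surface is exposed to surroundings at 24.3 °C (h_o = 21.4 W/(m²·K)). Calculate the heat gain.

Q = 93.1 W

Resistance network (inner→outer):
  R_stainless steel = (1/0.714 − 1/0.736)/(4πk) = 0.04186/(4π·16.3) = 2.044×10^-4 K/W
  R_cellular glass = (1/0.736 − 1/0.906)/(4πk) = 0.2549/(4π·0.0511) = 0.3970 K/W
  R_phenolic foam = (1/0.906 − 1/1.49)/(4πk) = 0.4326/(4π·0.0193) = 1.784 K/W
  R_conv,out = 1/(4πr²h) = 1/(4π·1.49²·21.4) = 0.001675 K/W
ΣR = 2.044×10^-4 + 0.3970 + 1.784 + 0.001675 = 2.183 K/W
Q = ΔT/ΣR = (-179 °C − 24.3 °C)/2.183 = -93.1 W
(Negative Q ⇒ heat flows inward; heat gain = 93.1 W.)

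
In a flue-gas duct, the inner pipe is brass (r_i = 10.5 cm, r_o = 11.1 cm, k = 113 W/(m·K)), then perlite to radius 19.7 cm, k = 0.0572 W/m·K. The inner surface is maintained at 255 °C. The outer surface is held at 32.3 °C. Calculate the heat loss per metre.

Series thermal resistances, inner to outer:
  R'_brass = ln(0.111/0.105)/(2πk) = 0.05557/(2π·113) = 7.827×10^-5 m·K/W
  R'_perlite = ln(0.197/0.111)/(2πk) = 0.5737/(2π·0.0572) = 1.596 m·K/W
ΣR = 7.827×10^-5 + 1.596 = 1.596 m·K/W
Q' = ΔT/ΣR = (255 °C − 32.3 °C)/1.596 = 140 W/m

Q' = 140 W/m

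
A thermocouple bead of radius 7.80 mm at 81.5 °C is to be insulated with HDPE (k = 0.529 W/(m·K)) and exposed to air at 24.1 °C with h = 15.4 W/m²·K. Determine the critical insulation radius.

For a sphere, r_cr = 2k_ins/h = 2·0.529/15.4 = 0.0687 m = 6.87 cm

r_cr = 6.87 cm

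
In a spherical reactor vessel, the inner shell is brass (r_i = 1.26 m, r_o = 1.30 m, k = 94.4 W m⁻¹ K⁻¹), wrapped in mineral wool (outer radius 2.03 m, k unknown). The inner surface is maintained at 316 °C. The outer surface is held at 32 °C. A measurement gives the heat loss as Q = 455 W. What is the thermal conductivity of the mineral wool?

ΣR = ΔT/Q = |316 − 32|/455 = 0.6242 K/W
Known resistances:
  R_brass = (1/1.26 − 1/1.30)/(4πk) = 0.02442/(4π·94.4) = 2.059×10^-5 K/W
R_mineral wool = ΣR − ΣR_known = 0.6242 − 2.059×10^-5 = 0.6242 K/W
(1/r₁−1/r₂)/(4πk) = 0.6242 ⇒ k = 0.2766/(4π·0.6242) = 0.0353 W/m·K

k = 0.0353 W/m·K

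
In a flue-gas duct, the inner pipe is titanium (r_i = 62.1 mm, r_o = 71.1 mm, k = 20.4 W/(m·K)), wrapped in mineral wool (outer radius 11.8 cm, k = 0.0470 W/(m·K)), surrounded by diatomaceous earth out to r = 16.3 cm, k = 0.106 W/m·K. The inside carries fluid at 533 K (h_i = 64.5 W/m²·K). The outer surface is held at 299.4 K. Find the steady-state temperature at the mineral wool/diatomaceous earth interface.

Treat each layer as a resistance in series:
  R'_conv,in = 1/(2πr h) = 1/(2π·0.0621·64.5) = 0.03973 m·K/W
  R'_titanium = ln(0.0711/0.0621)/(2πk) = 0.1353/(2π·20.4) = 0.001056 m·K/W
  R'_mineral wool = ln(0.118/0.0711)/(2πk) = 0.5066/(2π·0.0470) = 1.715 m·K/W
  R'_diatomaceous earth = ln(0.163/0.118)/(2πk) = 0.3231/(2π·0.106) = 0.4851 m·K/W
ΣR = 0.03973 + 0.001056 + 1.715 + 0.4851 = 2.241 m·K/W
Q' = ΔT/ΣR = (533 K − 299.4 K)/2.241 = 104.2 W/m
From the inner boundary to the mineral wool/diatomaceous earth interface, ΣR_partial = 1.756 m·K/W.
T_interface = T_in − Q'·ΣR_partial = 533 K − (104.2)(1.756) = 350.0 K

T = 350.0 K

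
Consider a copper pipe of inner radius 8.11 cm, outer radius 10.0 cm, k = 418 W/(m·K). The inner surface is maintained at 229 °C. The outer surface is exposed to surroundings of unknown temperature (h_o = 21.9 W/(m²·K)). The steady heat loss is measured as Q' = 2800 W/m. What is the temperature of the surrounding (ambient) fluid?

Sum the resistances:
  R'_copper = ln(0.100/0.0811)/(2πk) = 0.2095/(2π·418) = 7.976×10^-5 m·K/W
  R'_conv,out = 1/(2πr h) = 1/(2π·0.100·21.9) = 0.07267 m·K/W
ΣR = 0.07275 m·K/W
ΔT = Q'·ΣR = 2800 × 0.07275 = 203.7 K
Heat flows outward, so T_out = T_in − ΔT = 229 − 203.7 = 25.3 °C

T_out = 25.3 °C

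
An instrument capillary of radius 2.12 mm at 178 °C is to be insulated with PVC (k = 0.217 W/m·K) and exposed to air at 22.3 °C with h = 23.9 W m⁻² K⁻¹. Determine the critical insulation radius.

r_cr = 0.908 cm

For a cylinder, r_cr = k_ins/h = 0.217/23.9 = 0.00908 m = 0.908 cm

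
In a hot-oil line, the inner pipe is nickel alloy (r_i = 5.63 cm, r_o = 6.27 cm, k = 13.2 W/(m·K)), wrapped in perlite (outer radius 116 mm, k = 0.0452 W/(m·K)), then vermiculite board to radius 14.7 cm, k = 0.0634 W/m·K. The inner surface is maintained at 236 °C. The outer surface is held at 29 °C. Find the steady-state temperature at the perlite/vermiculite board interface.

Treat each layer as a resistance in series:
  R'_nickel alloy = ln(0.0627/0.0563)/(2πk) = 0.1077/(2π·13.2) = 0.001298 m·K/W
  R'_perlite = ln(0.116/0.0627)/(2πk) = 0.6152/(2π·0.0452) = 2.166 m·K/W
  R'_vermiculite board = ln(0.147/0.116)/(2πk) = 0.2368/(2π·0.0634) = 0.5946 m·K/W
ΣR = 0.001298 + 2.166 + 0.5946 = 2.762 m·K/W
Q' = ΔT/ΣR = (236 °C − 29 °C)/2.762 = 74.95 W/m
From the inner boundary to the perlite/vermiculite board interface, ΣR_partial = 2.167 m·K/W.
T_interface = T_in − Q'·ΣR_partial = 236 °C − (74.95)(2.167) = 73.6 °C

T = 73.6 °C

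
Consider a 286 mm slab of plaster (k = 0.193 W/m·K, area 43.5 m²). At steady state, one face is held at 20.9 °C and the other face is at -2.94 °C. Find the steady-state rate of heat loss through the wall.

Q = kA·ΔT/L = 0.193 × 43.5 × |20.9 °C − -2.94 °C| / 0.286 = 700 W

Q = 700 W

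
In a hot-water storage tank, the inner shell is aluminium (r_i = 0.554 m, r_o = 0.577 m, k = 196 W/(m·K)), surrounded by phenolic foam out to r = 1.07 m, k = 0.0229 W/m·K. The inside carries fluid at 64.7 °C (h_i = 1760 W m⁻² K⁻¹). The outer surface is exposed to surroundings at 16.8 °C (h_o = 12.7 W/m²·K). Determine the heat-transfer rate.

Resistance network (inner→outer):
  R_conv,in = 1/(4πr²h) = 1/(4π·0.554²·1760) = 1.473×10^-4 K/W
  R_aluminium = (1/0.554 − 1/0.577)/(4πk) = 0.07195/(4π·196) = 2.921×10^-5 K/W
  R_phenolic foam = (1/0.577 − 1/1.07)/(4πk) = 0.7985/(4π·0.0229) = 2.775 K/W
  R_conv,out = 1/(4πr²h) = 1/(4π·1.07²·12.7) = 0.005473 K/W
ΣR = 1.473×10^-4 + 2.921×10^-5 + 2.775 + 0.005473 = 2.781 K/W
Q = ΔT/ΣR = (64.7 °C − 16.8 °C)/2.781 = 17.2 W

Q = 17.2 W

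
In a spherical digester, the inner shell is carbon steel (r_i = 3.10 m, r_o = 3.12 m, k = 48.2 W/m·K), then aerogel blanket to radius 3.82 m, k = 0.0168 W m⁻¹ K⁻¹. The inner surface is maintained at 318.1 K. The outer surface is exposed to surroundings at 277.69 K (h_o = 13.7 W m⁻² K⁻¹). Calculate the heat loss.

Resistance network (inner→outer):
  R_carbon steel = (1/3.10 − 1/3.12)/(4πk) = 0.002068/(4π·48.2) = 3.414×10^-6 K/W
  R_aerogel blanket = (1/3.12 − 1/3.82)/(4πk) = 0.05873/(4π·0.0168) = 0.2782 K/W
  R_conv,out = 1/(4πr²h) = 1/(4π·3.82²·13.7) = 3.981×10^-4 K/W
ΣR = 3.414×10^-6 + 0.2782 + 3.981×10^-4 = 0.2786 K/W
Q = ΔT/ΣR = (318.1 K − 277.69 K)/0.2786 = 145 W

Q = 145 W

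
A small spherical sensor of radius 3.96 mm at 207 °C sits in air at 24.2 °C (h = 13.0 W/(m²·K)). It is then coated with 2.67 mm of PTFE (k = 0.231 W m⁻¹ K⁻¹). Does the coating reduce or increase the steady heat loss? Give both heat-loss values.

Critical radius for a sphere: r_cr = 2k/h = 0.0355 m = 3.55 cm.
Outer radius after coating: r₂ = 0.00396 + 0.00267 = 0.00663 m.
Since r₁ < r_cr and r₂ ≤ r_cr, the coating moves toward the maximum at r_cr — heat loss rises.
Bare: R = 1/(4πr₁²h) = 390.4 K/W; Q = 182.8/390.4 = 0.468 W.
Coated: R = R_cond + R_conv = 174.3 K/W; Q = 182.8/174.3 = 1.05 W.

increases: 0.468 → 1.05 W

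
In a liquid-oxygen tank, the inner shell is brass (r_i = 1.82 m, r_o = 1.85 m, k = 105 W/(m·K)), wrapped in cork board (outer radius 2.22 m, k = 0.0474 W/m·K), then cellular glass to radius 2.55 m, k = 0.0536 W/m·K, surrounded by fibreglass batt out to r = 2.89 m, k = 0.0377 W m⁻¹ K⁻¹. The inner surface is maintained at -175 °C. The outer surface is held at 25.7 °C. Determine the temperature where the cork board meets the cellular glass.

Treat each layer as a resistance in series:
  R_brass = (1/1.82 − 1/1.85)/(4πk) = 0.008910/(4π·105) = 6.753×10^-6 K/W
  R_cork board = (1/1.85 − 1/2.22)/(4πk) = 0.09009/(4π·0.0474) = 0.1512 K/W
  R_cellular glass = (1/2.22 − 1/2.55)/(4πk) = 0.05829/(4π·0.0536) = 0.08655 K/W
  R_fibreglass batt = (1/2.55 − 1/2.89)/(4πk) = 0.04614/(4π·0.0377) = 0.09738 K/W
ΣR = 6.753×10^-6 + 0.1512 + 0.08655 + 0.09738 = 0.3351 K/W
Q = ΔT/ΣR = (-175 °C − 25.7 °C)/0.3351 = -598.9 W
From the inner boundary to the cork board/cellular glass interface, ΣR_partial = 0.1512 K/W.
T_interface = T_in − Q·ΣR_partial = -175 °C − (-598.9)(0.1512) = -84.4 °C

T = -84.4 °C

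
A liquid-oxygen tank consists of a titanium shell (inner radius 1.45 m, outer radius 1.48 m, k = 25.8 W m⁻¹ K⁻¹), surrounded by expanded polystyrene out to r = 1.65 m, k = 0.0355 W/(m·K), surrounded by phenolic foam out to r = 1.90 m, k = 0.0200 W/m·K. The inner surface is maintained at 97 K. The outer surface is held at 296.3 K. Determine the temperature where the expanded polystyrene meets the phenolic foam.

T = 163 K

Treat each layer as a resistance in series:
  R_titanium = (1/1.45 − 1/1.48)/(4πk) = 0.01398/(4π·25.8) = 4.312×10^-5 K/W
  R_expanded polystyrene = (1/1.48 − 1/1.65)/(4πk) = 0.06962/(4π·0.0355) = 0.1561 K/W
  R_phenolic foam = (1/1.65 − 1/1.90)/(4πk) = 0.07974/(4π·0.0200) = 0.3173 K/W
ΣR = 4.312×10^-5 + 0.1561 + 0.3173 = 0.4734 K/W
Q = ΔT/ΣR = (97 K − 296.3 K)/0.4734 = -421.0 W
From the inner boundary to the expanded polystyrene/phenolic foam interface, ΣR_partial = 0.1561 K/W.
T_interface = T_in − Q·ΣR_partial = 97 K − (-421.0)(0.1561) = 163 K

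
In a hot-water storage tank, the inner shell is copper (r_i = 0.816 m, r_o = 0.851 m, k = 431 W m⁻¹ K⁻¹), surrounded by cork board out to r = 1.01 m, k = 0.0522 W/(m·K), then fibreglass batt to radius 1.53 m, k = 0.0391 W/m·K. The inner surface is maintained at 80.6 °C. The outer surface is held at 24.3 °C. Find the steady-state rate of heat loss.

Q = 58.2 W

Treat each layer as a resistance in series:
  R_copper = (1/0.816 − 1/0.851)/(4πk) = 0.05040/(4π·431) = 9.306×10^-6 K/W
  R_cork board = (1/0.851 − 1/1.01)/(4πk) = 0.1850/(4π·0.0522) = 0.2820 K/W
  R_fibreglass batt = (1/1.01 − 1/1.53)/(4πk) = 0.3365/(4π·0.0391) = 0.6849 K/W
ΣR = 9.306×10^-6 + 0.2820 + 0.6849 = 0.9669 K/W
Q = ΔT/ΣR = (80.6 °C − 24.3 °C)/0.9669 = 58.2 W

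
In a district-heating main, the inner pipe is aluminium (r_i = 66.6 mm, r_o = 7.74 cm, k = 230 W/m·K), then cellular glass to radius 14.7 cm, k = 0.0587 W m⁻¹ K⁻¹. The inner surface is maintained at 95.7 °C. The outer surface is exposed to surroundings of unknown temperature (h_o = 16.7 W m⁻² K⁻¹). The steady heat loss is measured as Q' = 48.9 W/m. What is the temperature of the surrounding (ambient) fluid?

Sum the resistances:
  R'_aluminium = ln(0.0774/0.0666)/(2πk) = 0.1503/(2π·230) = 1.040×10^-4 m·K/W
  R'_cellular glass = ln(0.147/0.0774)/(2πk) = 0.6414/(2π·0.0587) = 1.739 m·K/W
  R'_conv,out = 1/(2πr h) = 1/(2π·0.147·16.7) = 0.06483 m·K/W
ΣR = 1.804 m·K/W
ΔT = Q'·ΣR = 48.9 × 1.804 = 88.22 K
Heat flows outward, so T_out = T_in − ΔT = 95.7 − 88.22 = 7.48 °C

T_out = 7.48 °C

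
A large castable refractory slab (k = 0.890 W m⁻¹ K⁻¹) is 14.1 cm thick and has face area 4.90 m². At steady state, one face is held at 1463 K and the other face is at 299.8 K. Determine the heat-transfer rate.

Q = 36.0 kW

Q = kA·ΔT/L = 0.890 × 4.90 × |1463 K − 299.8 K| / 0.141 = 36000 W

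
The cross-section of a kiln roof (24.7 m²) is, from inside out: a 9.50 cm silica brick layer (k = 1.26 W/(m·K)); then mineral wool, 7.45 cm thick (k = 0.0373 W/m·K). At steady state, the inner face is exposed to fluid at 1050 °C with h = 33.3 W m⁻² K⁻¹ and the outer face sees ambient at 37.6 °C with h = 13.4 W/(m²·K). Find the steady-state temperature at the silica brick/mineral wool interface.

Series thermal resistances, inner to outer:
  R_conv,in = 1/(hA) = 1/(33.3·24.7) = 0.001216 K/W
  R_silica brick = L/(kA) = 0.0950/(1.26·24.7) = 0.003053 K/W
  R_mineral wool = L/(kA) = 0.0745/(0.0373·24.7) = 0.08086 K/W
  R_conv,out = 1/(hA) = 1/(13.4·24.7) = 0.003021 K/W
ΣR = 0.001216 + 0.003053 + 0.08086 + 0.003021 = 0.08815 K/W
Q = ΔT/ΣR = (1050 °C − 37.6 °C)/0.08815 = 11480 W
From the inner boundary to the silica brick/mineral wool interface, ΣR_partial = 0.004269 K/W.
T_interface = T_in − Q·ΣR_partial = 1050 °C − (11480)(0.004269) = 1001 °C

T = 1001 °C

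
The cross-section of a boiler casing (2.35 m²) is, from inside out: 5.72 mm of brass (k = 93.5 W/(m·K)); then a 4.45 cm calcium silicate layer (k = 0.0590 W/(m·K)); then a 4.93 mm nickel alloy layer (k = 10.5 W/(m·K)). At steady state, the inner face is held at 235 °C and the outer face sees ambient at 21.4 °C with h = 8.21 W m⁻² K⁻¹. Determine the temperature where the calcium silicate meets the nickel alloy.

Resistance network (inner→outer):
  R_brass = L/(kA) = 0.00572/(93.5·2.35) = 2.603×10^-5 K/W
  R_calcium silicate = L/(kA) = 0.0445/(0.0590·2.35) = 0.3210 K/W
  R_nickel alloy = L/(kA) = 0.00493/(10.5·2.35) = 1.998×10^-4 K/W
  R_conv,out = 1/(hA) = 1/(8.21·2.35) = 0.05183 K/W
ΣR = 2.603×10^-5 + 0.3210 + 1.998×10^-4 + 0.05183 = 0.3731 K/W
Q = ΔT/ΣR = (235 °C − 21.4 °C)/0.3731 = 572.5 W
From the inner boundary to the calcium silicate/nickel alloy interface, ΣR_partial = 0.3210 K/W.
T_interface = T_in − Q·ΣR_partial = 235 °C − (572.5)(0.3210) = 51.2 °C

T = 51.2 °C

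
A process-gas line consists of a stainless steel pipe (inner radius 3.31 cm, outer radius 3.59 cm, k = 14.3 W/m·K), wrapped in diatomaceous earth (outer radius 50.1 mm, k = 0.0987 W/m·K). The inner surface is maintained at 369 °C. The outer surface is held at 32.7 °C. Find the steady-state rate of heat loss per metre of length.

Treat each layer as a resistance in series:
  R'_stainless steel = ln(0.0359/0.0331)/(2πk) = 0.08120/(2π·14.3) = 9.038×10^-4 m·K/W
  R'_diatomaceous earth = ln(0.0501/0.0359)/(2πk) = 0.3333/(2π·0.0987) = 0.5374 m·K/W
ΣR = 9.038×10^-4 + 0.5374 = 0.5383 m·K/W
Q' = ΔT/ΣR = (369 °C − 32.7 °C)/0.5383 = 625 W/m

Q' = 625 W/m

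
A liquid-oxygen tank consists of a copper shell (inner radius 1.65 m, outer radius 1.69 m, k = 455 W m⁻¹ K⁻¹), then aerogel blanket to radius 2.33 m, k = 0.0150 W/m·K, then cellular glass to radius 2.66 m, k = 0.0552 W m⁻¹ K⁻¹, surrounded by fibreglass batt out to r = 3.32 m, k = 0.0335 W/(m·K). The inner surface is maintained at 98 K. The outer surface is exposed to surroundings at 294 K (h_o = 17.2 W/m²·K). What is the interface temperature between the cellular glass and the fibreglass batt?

Resistance network (inner→outer):
  R_copper = (1/1.65 − 1/1.69)/(4πk) = 0.01434/(4π·455) = 2.509×10^-6 K/W
  R_aerogel blanket = (1/1.69 − 1/2.33)/(4πk) = 0.1625/(4π·0.0150) = 0.8623 K/W
  R_cellular glass = (1/2.33 − 1/2.66)/(4πk) = 0.05324/(4π·0.0552) = 0.07676 K/W
  R_fibreglass batt = (1/2.66 − 1/3.32)/(4πk) = 0.07474/(4π·0.0335) = 0.1775 K/W
  R_conv,out = 1/(4πr²h) = 1/(4π·3.32²·17.2) = 4.197×10^-4 K/W
ΣR = 2.509×10^-6 + 0.8623 + 0.07676 + 0.1775 + 4.197×10^-4 = 1.117 K/W
Q = ΔT/ΣR = (98 K − 294 K)/1.117 = -175.5 W
From the inner boundary to the cellular glass/fibreglass batt interface, ΣR_partial = 0.9391 K/W.
T_interface = T_in − Q·ΣR_partial = 98 K − (-175.5)(0.9391) = 262.8 K

T = 262.8 K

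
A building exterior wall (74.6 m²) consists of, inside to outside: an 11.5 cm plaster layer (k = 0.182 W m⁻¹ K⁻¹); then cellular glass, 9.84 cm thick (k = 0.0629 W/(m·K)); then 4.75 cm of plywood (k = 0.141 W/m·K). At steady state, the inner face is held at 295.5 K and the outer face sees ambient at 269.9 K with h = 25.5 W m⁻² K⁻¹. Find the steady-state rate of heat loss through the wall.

Q = 742 W

Treat each layer as a resistance in series:
  R_plaster = L/(kA) = 0.115/(0.182·74.6) = 0.008470 K/W
  R_cellular glass = L/(kA) = 0.0984/(0.0629·74.6) = 0.02097 K/W
  R_plywood = L/(kA) = 0.0475/(0.141·74.6) = 0.004516 K/W
  R_conv,out = 1/(hA) = 1/(25.5·74.6) = 5.257×10^-4 K/W
ΣR = 0.008470 + 0.02097 + 0.004516 + 5.257×10^-4 = 0.03448 K/W
Q = ΔT/ΣR = (295.5 K − 269.9 K)/0.03448 = 742 W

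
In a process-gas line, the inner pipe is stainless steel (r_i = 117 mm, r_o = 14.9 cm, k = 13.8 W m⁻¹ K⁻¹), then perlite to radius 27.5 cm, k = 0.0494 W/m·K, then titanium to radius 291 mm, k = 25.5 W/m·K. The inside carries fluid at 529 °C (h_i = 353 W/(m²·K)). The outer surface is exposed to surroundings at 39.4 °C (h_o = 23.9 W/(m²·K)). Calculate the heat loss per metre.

Q' = 244 W/m

Treat each layer as a resistance in series:
  R'_conv,in = 1/(2πr h) = 1/(2π·0.117·353) = 0.003854 m·K/W
  R'_stainless steel = ln(0.149/0.117)/(2πk) = 0.2418/(2π·13.8) = 0.002788 m·K/W
  R'_perlite = ln(0.275/0.149)/(2πk) = 0.6128/(2π·0.0494) = 1.974 m·K/W
  R'_titanium = ln(0.291/0.275)/(2πk) = 0.05655/(2π·25.5) = 3.530×10^-4 m·K/W
  R'_conv,out = 1/(2πr h) = 1/(2π·0.291·23.9) = 0.02288 m·K/W
ΣR = 0.003854 + 0.002788 + 1.974 + 3.530×10^-4 + 0.02288 = 2.004 m·K/W
Q' = ΔT/ΣR = (529 °C − 39.4 °C)/2.004 = 244 W/m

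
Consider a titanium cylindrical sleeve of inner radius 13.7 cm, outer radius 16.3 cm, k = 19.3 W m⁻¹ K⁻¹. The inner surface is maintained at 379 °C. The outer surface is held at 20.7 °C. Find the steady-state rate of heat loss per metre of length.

Q' = 2πk·ΔT/ln(r₂/r₁) = 2π × 19.3 × 358.3 / ln(0.163/0.137) = 2.50×10^5 W/m

Q' = 2.50×10^5 W/m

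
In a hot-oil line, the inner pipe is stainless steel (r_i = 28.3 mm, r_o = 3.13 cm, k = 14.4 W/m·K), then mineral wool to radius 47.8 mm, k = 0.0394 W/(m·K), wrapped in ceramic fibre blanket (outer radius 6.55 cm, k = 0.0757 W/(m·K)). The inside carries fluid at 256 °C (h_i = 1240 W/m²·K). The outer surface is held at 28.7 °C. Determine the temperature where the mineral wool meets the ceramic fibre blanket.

Resistance network (inner→outer):
  R'_conv,in = 1/(2πr h) = 1/(2π·0.0283·1240) = 0.004535 m·K/W
  R'_stainless steel = ln(0.0313/0.0283)/(2πk) = 0.1008/(2π·14.4) = 0.001114 m·K/W
  R'_mineral wool = ln(0.0478/0.0313)/(2πk) = 0.4234/(2π·0.0394) = 1.710 m·K/W
  R'_ceramic fibre blanket = ln(0.0655/0.0478)/(2πk) = 0.3150/(2π·0.0757) = 0.6623 m·K/W
ΣR = 0.004535 + 0.001114 + 1.710 + 0.6623 = 2.378 m·K/W
Q' = ΔT/ΣR = (256 °C − 28.7 °C)/2.378 = 95.58 W/m
From the inner boundary to the mineral wool/ceramic fibre blanket interface, ΣR_partial = 1.716 m·K/W.
T_interface = T_in − Q'·ΣR_partial = 256 °C − (95.58)(1.716) = 92.0 °C

T = 92.0 °C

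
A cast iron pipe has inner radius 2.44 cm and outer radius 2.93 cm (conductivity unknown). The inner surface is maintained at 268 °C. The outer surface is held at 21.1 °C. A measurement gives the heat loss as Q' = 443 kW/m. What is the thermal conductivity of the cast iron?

ΣR = ΔT/Q' = |268 − 21.1|/4.43×10^5 = 5.573×10^-4 m·K/W
ln(r₂/r₁)/(2πk) = 5.573×10^-4 ⇒ k = 0.1830/(2π·5.573×10^-4) = 52.3 W/m·K

k = 52.3 W/m·K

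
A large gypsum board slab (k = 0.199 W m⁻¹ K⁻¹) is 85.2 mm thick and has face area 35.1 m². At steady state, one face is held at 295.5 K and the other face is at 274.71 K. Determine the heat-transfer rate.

Q = kA·ΔT/L = 0.199 × 35.1 × |295.5 K − 274.71 K| / 0.0852 = 1700 W

Q = 1700 W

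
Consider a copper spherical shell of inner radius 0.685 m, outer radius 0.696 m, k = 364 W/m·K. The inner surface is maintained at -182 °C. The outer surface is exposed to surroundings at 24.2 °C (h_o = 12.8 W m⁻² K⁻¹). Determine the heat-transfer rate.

Resistance network (inner→outer):
  R_copper = (1/0.685 − 1/0.696)/(4πk) = 0.02307/(4π·364) = 5.044×10^-6 K/W
  R_conv,out = 1/(4πr²h) = 1/(4π·0.696²·12.8) = 0.01283 K/W
ΣR = 5.044×10^-6 + 0.01283 = 0.01284 K/W
Q = ΔT/ΣR = (-182 °C − 24.2 °C)/0.01284 = -16100 W
(Negative Q ⇒ heat flows inward; heat gain = 16100 W.)

Q = 16100 W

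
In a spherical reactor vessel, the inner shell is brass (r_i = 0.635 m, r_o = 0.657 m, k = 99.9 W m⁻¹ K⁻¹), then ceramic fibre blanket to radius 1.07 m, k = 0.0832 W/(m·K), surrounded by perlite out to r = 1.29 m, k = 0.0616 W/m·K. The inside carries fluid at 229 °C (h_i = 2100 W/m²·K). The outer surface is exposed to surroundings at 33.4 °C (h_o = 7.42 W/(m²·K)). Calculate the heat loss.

Resistance network (inner→outer):
  R_conv,in = 1/(4πr²h) = 1/(4π·0.635²·2100) = 9.398×10^-5 K/W
  R_brass = (1/0.635 − 1/0.657)/(4πk) = 0.05273/(4π·99.9) = 4.201×10^-5 K/W
  R_ceramic fibre blanket = (1/0.657 − 1/1.07)/(4πk) = 0.5875/(4π·0.0832) = 0.5619 K/W
  R_perlite = (1/1.07 − 1/1.29)/(4πk) = 0.1594/(4π·0.0616) = 0.2059 K/W
  R_conv,out = 1/(4πr²h) = 1/(4π·1.29²·7.42) = 0.006445 K/W
ΣR = 9.398×10^-5 + 4.201×10^-5 + 0.5619 + 0.2059 + 0.006445 = 0.7744 K/W
Q = ΔT/ΣR = (229 °C − 33.4 °C)/0.7744 = 253 W

Q = 253 W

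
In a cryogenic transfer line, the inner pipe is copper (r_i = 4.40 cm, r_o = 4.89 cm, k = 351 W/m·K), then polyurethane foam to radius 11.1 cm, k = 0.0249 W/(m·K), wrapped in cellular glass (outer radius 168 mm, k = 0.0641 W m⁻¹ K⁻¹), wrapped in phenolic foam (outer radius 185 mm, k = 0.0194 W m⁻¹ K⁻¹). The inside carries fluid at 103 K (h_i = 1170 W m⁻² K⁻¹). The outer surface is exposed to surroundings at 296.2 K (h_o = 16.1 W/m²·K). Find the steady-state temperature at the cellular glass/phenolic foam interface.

T = 273.3 K

Resistance network (inner→outer):
  R'_conv,in = 1/(2πr h) = 1/(2π·0.0440·1170) = 0.003092 m·K/W
  R'_copper = ln(0.0489/0.0440)/(2πk) = 0.1056/(2π·351) = 4.788×10^-5 m·K/W
  R'_polyurethane foam = ln(0.111/0.0489)/(2πk) = 0.8198/(2π·0.0249) = 5.240 m·K/W
  R'_cellular glass = ln(0.168/0.111)/(2πk) = 0.4144/(2π·0.0641) = 1.029 m·K/W
  R'_phenolic foam = ln(0.185/0.168)/(2πk) = 0.09639/(2π·0.0194) = 0.7908 m·K/W
  R'_conv,out = 1/(2πr h) = 1/(2π·0.185·16.1) = 0.05343 m·K/W
ΣR = 0.003092 + 4.788×10^-5 + 5.240 + 1.029 + 0.7908 + 0.05343 = 7.116 m·K/W
Q' = ΔT/ΣR = (103 K − 296.2 K)/7.116 = -27.15 W/m
From the inner boundary to the cellular glass/phenolic foam interface, ΣR_partial = 6.272 m·K/W.
T_interface = T_in − Q'·ΣR_partial = 103 K − (-27.15)(6.272) = 273.3 K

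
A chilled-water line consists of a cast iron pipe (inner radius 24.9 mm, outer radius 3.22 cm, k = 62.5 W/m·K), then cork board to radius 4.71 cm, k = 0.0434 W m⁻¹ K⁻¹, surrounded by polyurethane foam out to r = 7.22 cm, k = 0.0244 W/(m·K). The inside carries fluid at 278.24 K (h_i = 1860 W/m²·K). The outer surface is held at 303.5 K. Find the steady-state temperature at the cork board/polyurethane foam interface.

Resistance network (inner→outer):
  R'_conv,in = 1/(2πr h) = 1/(2π·0.0249·1860) = 0.003436 m·K/W
  R'_cast iron = ln(0.0322/0.0249)/(2πk) = 0.2571/(2π·62.5) = 6.547×10^-4 m·K/W
  R'_cork board = ln(0.0471/0.0322)/(2πk) = 0.3803/(2π·0.0434) = 1.395 m·K/W
  R'_polyurethane foam = ln(0.0722/0.0471)/(2πk) = 0.4272/(2π·0.0244) = 2.786 m·K/W
ΣR = 0.003436 + 6.547×10^-4 + 1.395 + 2.786 = 4.185 m·K/W
Q' = ΔT/ΣR = (278.24 K − 303.5 K)/4.185 = -6.036 W/m
From the inner boundary to the cork board/polyurethane foam interface, ΣR_partial = 1.399 m·K/W.
T_interface = T_in − Q'·ΣR_partial = 278.24 K − (-6.036)(1.399) = 286.7 K

T = 286.7 K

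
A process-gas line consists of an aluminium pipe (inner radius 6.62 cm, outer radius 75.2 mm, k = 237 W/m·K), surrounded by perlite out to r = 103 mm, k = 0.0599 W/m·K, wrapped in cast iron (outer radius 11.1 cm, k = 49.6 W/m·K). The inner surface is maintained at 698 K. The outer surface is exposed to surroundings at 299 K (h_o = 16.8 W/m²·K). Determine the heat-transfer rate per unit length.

Treat each layer as a resistance in series:
  R'_aluminium = ln(0.0752/0.0662)/(2πk) = 0.1275/(2π·237) = 8.560×10^-5 m·K/W
  R'_perlite = ln(0.103/0.0752)/(2πk) = 0.3146/(2π·0.0599) = 0.8358 m·K/W
  R'_cast iron = ln(0.111/0.103)/(2πk) = 0.07480/(2π·49.6) = 2.400×10^-4 m·K/W
  R'_conv,out = 1/(2πr h) = 1/(2π·0.111·16.8) = 0.08535 m·K/W
ΣR = 8.560×10^-5 + 0.8358 + 2.400×10^-4 + 0.08535 = 0.9215 m·K/W
Q' = ΔT/ΣR = (698 K − 299 K)/0.9215 = 433 W/m

Q' = 433 W/m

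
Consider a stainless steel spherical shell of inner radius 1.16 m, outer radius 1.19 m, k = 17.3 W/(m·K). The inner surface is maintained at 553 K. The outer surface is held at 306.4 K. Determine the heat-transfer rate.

Q = 2470 kW

Q = 4πk·ΔT/(1/r₁ − 1/r₂) = 4π × 17.3 × 246.6 / (1/1.16 − 1/1.19) = 2.47×10^6 W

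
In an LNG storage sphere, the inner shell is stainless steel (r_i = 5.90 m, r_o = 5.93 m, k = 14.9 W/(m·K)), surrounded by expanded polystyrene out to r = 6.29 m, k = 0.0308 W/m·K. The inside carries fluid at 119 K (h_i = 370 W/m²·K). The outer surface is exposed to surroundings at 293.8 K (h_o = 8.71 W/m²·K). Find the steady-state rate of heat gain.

Q = 6.94 kW

Series thermal resistances, inner to outer:
  R_conv,in = 1/(4πr²h) = 1/(4π·5.90²·370) = 6.179×10^-6 K/W
  R_stainless steel = (1/5.90 − 1/5.93)/(4πk) = 8.575×10^-4/(4π·14.9) = 4.580×10^-6 K/W
  R_expanded polystyrene = (1/5.93 − 1/6.29)/(4πk) = 0.009652/(4π·0.0308) = 0.02494 K/W
  R_conv,out = 1/(4πr²h) = 1/(4π·6.29²·8.71) = 2.309×10^-4 K/W
ΣR = 6.179×10^-6 + 4.580×10^-6 + 0.02494 + 2.309×10^-4 = 0.02518 K/W
Q = ΔT/ΣR = (119 K − 293.8 K)/0.02518 = -6940 W
(Negative Q ⇒ heat flows inward; heat gain = 6940 W.)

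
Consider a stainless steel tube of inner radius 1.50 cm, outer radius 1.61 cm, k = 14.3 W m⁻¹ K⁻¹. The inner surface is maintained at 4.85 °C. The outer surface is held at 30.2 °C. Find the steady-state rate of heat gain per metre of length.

Q' = 2πk·ΔT/ln(r₂/r₁) = 2π × 14.3 × 25.35 / ln(0.0161/0.0150) = 32200 W/m

Q' = 32.2 kW/m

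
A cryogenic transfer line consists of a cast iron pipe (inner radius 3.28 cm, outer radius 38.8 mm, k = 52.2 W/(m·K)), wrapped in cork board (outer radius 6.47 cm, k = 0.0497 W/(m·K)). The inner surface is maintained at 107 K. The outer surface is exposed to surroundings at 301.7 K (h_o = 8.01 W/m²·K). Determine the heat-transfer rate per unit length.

Q' = 100 W/m

Resistance network (inner→outer):
  R'_cast iron = ln(0.0388/0.0328)/(2πk) = 0.1680/(2π·52.2) = 5.122×10^-4 m·K/W
  R'_cork board = ln(0.0647/0.0388)/(2πk) = 0.5113/(2π·0.0497) = 1.637 m·K/W
  R'_conv,out = 1/(2πr h) = 1/(2π·0.0647·8.01) = 0.3071 m·K/W
ΣR = 5.122×10^-4 + 1.637 + 0.3071 = 1.945 m·K/W
Q' = ΔT/ΣR = (107 K − 301.7 K)/1.945 = -100 W/m
(Negative Q' ⇒ heat flows inward; heat gain = 100 W/m.)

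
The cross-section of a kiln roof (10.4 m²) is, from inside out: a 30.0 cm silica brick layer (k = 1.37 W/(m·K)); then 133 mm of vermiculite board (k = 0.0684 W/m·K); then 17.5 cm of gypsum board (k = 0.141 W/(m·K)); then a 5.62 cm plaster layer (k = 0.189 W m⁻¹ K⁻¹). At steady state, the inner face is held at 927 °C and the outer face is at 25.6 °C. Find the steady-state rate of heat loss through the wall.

Q = 2.53 kW

Resistance network (inner→outer):
  R_silica brick = L/(kA) = 0.300/(1.37·10.4) = 0.02106 K/W
  R_vermiculite board = L/(kA) = 0.133/(0.0684·10.4) = 0.1870 K/W
  R_gypsum board = L/(kA) = 0.175/(0.141·10.4) = 0.1193 K/W
  R_plaster = L/(kA) = 0.0562/(0.189·10.4) = 0.02859 K/W
ΣR = 0.02106 + 0.1870 + 0.1193 + 0.02859 = 0.3559 K/W
Q = ΔT/ΣR = (927 °C − 25.6 °C)/0.3559 = 2530 W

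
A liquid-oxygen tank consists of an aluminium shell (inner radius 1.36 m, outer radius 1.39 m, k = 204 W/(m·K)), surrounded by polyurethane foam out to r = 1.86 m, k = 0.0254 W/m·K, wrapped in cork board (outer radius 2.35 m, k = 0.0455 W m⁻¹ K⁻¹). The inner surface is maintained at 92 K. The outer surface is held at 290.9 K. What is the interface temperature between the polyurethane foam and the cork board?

Treat each layer as a resistance in series:
  R_aluminium = (1/1.36 − 1/1.39)/(4πk) = 0.01587/(4π·204) = 6.191×10^-6 K/W
  R_polyurethane foam = (1/1.39 − 1/1.86)/(4πk) = 0.1818/(4π·0.0254) = 0.5695 K/W
  R_cork board = (1/1.86 − 1/2.35)/(4πk) = 0.1121/(4π·0.0455) = 0.1961 K/W
ΣR = 6.191×10^-6 + 0.5695 + 0.1961 = 0.7656 K/W
Q = ΔT/ΣR = (92 K − 290.9 K)/0.7656 = -259.8 W
From the inner boundary to the polyurethane foam/cork board interface, ΣR_partial = 0.5695 K/W.
T_interface = T_in − Q·ΣR_partial = 92 K − (-259.8)(0.5695) = 240.0 K

T = 240.0 K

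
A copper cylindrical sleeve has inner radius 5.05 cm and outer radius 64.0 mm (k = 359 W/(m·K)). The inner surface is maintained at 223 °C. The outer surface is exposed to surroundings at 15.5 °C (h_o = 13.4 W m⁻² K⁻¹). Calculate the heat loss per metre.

Q' = 1120 W/m

Series thermal resistances, inner to outer:
  R'_copper = ln(0.0640/0.0505)/(2πk) = 0.2369/(2π·359) = 1.050×10^-4 m·K/W
  R'_conv,out = 1/(2πr h) = 1/(2π·0.0640·13.4) = 0.1856 m·K/W
ΣR = 1.050×10^-4 + 0.1856 = 0.1857 m·K/W
Q' = ΔT/ΣR = (223 °C − 15.5 °C)/0.1857 = 1120 W/m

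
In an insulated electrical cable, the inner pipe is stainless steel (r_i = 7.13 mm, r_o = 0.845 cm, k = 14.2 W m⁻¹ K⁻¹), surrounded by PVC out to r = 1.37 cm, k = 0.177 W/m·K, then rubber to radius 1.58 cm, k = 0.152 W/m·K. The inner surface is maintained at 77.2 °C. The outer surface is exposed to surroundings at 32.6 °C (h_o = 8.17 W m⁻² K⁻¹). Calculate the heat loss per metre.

Q' = 24.5 W/m

Resistance network (inner→outer):
  R'_stainless steel = ln(0.00845/0.00713)/(2πk) = 0.1699/(2π·14.2) = 0.001904 m·K/W
  R'_PVC = ln(0.0137/0.00845)/(2πk) = 0.4832/(2π·0.177) = 0.4345 m·K/W
  R'_rubber = ln(0.0158/0.0137)/(2πk) = 0.1426/(2π·0.152) = 0.1493 m·K/W
  R'_conv,out = 1/(2πr h) = 1/(2π·0.0158·8.17) = 1.233 m·K/W
ΣR = 0.001904 + 0.4345 + 0.1493 + 1.233 = 1.819 m·K/W
Q' = ΔT/ΣR = (77.2 °C − 32.6 °C)/1.819 = 24.5 W/m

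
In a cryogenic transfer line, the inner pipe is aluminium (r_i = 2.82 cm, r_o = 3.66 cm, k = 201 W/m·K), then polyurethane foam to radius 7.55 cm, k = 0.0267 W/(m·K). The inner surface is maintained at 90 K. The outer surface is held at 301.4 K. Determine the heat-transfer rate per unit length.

Q' = 49.0 W/m

Treat each layer as a resistance in series:
  R'_aluminium = ln(0.0366/0.0282)/(2πk) = 0.2607/(2π·201) = 2.064×10^-4 m·K/W
  R'_polyurethane foam = ln(0.0755/0.0366)/(2πk) = 0.7241/(2π·0.0267) = 4.316 m·K/W
ΣR = 2.064×10^-4 + 4.316 = 4.316 m·K/W
Q' = ΔT/ΣR = (90 K − 301.4 K)/4.316 = -49.0 W/m
(Negative Q' ⇒ heat flows inward; heat gain = 49.0 W/m.)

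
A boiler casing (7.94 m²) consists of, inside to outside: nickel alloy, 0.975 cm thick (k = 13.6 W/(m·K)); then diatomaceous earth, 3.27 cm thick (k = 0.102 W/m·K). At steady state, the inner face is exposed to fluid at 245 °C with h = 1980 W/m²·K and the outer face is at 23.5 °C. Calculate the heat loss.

Series thermal resistances, inner to outer:
  R_conv,in = 1/(hA) = 1/(1980·7.94) = 6.361×10^-5 K/W
  R_nickel alloy = L/(kA) = 0.00975/(13.6·7.94) = 9.029×10^-5 K/W
  R_diatomaceous earth = L/(kA) = 0.0327/(0.102·7.94) = 0.04038 K/W
ΣR = 6.361×10^-5 + 9.029×10^-5 + 0.04038 = 0.04053 K/W
Q = ΔT/ΣR = (245 °C − 23.5 °C)/0.04053 = 5470 W

Q = 5.47 kW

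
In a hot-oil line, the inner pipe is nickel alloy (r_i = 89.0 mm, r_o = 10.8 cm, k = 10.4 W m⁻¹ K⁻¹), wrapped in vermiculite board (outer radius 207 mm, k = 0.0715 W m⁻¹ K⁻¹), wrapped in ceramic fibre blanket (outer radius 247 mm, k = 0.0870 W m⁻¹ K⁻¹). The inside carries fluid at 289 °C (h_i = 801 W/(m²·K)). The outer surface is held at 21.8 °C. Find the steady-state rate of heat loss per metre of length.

Treat each layer as a resistance in series:
  R'_conv,in = 1/(2πr h) = 1/(2π·0.0890·801) = 0.002233 m·K/W
  R'_nickel alloy = ln(0.108/0.0890)/(2πk) = 0.1935/(2π·10.4) = 0.002961 m·K/W
  R'_vermiculite board = ln(0.207/0.108)/(2πk) = 0.6506/(2π·0.0715) = 1.448 m·K/W
  R'_ceramic fibre blanket = ln(0.247/0.207)/(2πk) = 0.1767/(2π·0.0870) = 0.3232 m·K/W
ΣR = 0.002233 + 0.002961 + 1.448 + 0.3232 = 1.776 m·K/W
Q' = ΔT/ΣR = (289 °C − 21.8 °C)/1.776 = 150 W/m

Q' = 150 W/m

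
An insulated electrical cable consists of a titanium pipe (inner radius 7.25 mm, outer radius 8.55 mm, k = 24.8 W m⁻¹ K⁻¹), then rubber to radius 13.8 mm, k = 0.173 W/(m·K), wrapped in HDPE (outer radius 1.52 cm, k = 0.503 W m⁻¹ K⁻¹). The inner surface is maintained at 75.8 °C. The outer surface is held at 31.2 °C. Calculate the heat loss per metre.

Series thermal resistances, inner to outer:
  R'_titanium = ln(0.00855/0.00725)/(2πk) = 0.1649/(2π·24.8) = 0.001058 m·K/W
  R'_rubber = ln(0.0138/0.00855)/(2πk) = 0.4787/(2π·0.173) = 0.4404 m·K/W
  R'_HDPE = ln(0.0152/0.0138)/(2πk) = 0.09663/(2π·0.503) = 0.03057 m·K/W
ΣR = 0.001058 + 0.4404 + 0.03057 = 0.4720 m·K/W
Q' = ΔT/ΣR = (75.8 °C − 31.2 °C)/0.4720 = 94.5 W/m

Q' = 94.5 W/m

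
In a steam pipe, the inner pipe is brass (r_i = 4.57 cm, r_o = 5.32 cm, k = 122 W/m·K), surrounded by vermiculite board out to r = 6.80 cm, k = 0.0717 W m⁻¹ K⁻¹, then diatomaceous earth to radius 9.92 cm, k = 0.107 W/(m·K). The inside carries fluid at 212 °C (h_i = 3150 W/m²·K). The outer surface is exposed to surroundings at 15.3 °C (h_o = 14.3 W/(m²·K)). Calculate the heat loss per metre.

Resistance network (inner→outer):
  R'_conv,in = 1/(2πr h) = 1/(2π·0.0457·3150) = 0.001106 m·K/W
  R'_brass = ln(0.0532/0.0457)/(2πk) = 0.1520/(2π·122) = 1.982×10^-4 m·K/W
  R'_vermiculite board = ln(0.0680/0.0532)/(2πk) = 0.2454/(2π·0.0717) = 0.5448 m·K/W
  R'_diatomaceous earth = ln(0.0992/0.0680)/(2πk) = 0.3776/(2π·0.107) = 0.5617 m·K/W
  R'_conv,out = 1/(2πr h) = 1/(2π·0.0992·14.3) = 0.1122 m·K/W
ΣR = 0.001106 + 1.982×10^-4 + 0.5448 + 0.5617 + 0.1122 = 1.220 m·K/W
Q' = ΔT/ΣR = (212 °C − 15.3 °C)/1.220 = 161 W/m

Q' = 161 W/m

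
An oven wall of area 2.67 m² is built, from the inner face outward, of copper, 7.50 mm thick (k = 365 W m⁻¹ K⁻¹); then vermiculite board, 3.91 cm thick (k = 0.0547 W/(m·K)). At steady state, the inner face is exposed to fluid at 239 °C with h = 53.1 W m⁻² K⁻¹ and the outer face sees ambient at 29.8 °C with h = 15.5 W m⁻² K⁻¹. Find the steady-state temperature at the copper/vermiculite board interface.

Series thermal resistances, inner to outer:
  R_conv,in = 1/(hA) = 1/(53.1·2.67) = 0.007053 K/W
  R_copper = L/(kA) = 0.00750/(365·2.67) = 7.696×10^-6 K/W
  R_vermiculite board = L/(kA) = 0.0391/(0.0547·2.67) = 0.2677 K/W
  R_conv,out = 1/(hA) = 1/(15.5·2.67) = 0.02416 K/W
ΣR = 0.007053 + 7.696×10^-6 + 0.2677 + 0.02416 = 0.2989 K/W
Q = ΔT/ΣR = (239 °C − 29.8 °C)/0.2989 = 699.9 W
From the inner boundary to the copper/vermiculite board interface, ΣR_partial = 0.007061 K/W.
T_interface = T_in − Q·ΣR_partial = 239 °C − (699.9)(0.007061) = 234 °C

T = 234 °C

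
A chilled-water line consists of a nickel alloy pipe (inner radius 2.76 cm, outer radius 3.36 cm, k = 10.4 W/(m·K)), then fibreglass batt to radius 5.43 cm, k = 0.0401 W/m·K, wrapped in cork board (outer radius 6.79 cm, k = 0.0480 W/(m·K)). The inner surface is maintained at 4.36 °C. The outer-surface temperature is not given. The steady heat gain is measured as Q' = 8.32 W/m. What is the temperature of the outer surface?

T_out = 26.4 °C

Series resistances:
  R'_nickel alloy = ln(0.0336/0.0276)/(2πk) = 0.1967/(2π·10.4) = 0.003010 m·K/W
  R'_fibreglass batt = ln(0.0543/0.0336)/(2πk) = 0.4800/(2π·0.0401) = 1.905 m·K/W
  R'_cork board = ln(0.0679/0.0543)/(2πk) = 0.2235/(2π·0.0480) = 0.7411 m·K/W
ΣR = 2.649 m·K/W
ΔT = Q'·ΣR = 8.32 × 2.649 = 22.04 K
Heat flows inward, so T_out = T_in + ΔT = 4.36 + 22.04 = 26.4 °C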